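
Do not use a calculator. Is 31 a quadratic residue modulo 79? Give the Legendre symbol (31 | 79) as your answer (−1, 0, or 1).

Reciprocity: 31 ≡ 3 and 79 ≡ 3 (mod 4), so (31/79) = −(79/31).
Reduce top mod 31: now compute (17/31).
Reciprocity: 17 ≡ 1 and 31 ≡ 3 (mod 4), so (17/31) = +(31/17).
Reduce top mod 17: now compute (14/17).
Pull out 2: since 17 ≡ 1 (mod 8), (2/17) = +1.
Reciprocity: 7 ≡ 3 and 17 ≡ 1 (mod 4), so (7/17) = +(17/7).
Reduce top mod 7: now compute (3/7).
Reciprocity: 3 ≡ 3 and 7 ≡ 3 (mod 4), so (3/7) = −(7/3).
Reduce top mod 3: now compute (1/3).
Reached (1/3) = 1. Collecting the sign flips along the way, the symbol is +1.

1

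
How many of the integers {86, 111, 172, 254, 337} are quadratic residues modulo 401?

(86/401) = +1 → QR.
(111/401) = +1 → QR.
(172/401) = +1 → QR.
(254/401) = -1 → non-residue.
(337/401) = +1 → QR.
Total quadratic residues among the 5: 4.

4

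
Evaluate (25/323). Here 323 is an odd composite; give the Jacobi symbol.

1

Reciprocity: 25 ≡ 1 and 323 ≡ 3 (mod 4), so (25/323) = +(323/25).
Reduce top mod 25: now compute (23/25).
Reciprocity: 23 ≡ 3 and 25 ≡ 1 (mod 4), so (23/25) = +(25/23).
Reduce top mod 23: now compute (2/23).
Pull out 2: since 23 ≡ 7 (mod 8), (2/23) = +1.
Reached (1/23) = 1. Collecting the sign flips along the way, the symbol is +1.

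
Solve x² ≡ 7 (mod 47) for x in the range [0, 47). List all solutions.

Since 47 ≡ 3 (mod 4), a square root of 7 is 7^((47+1)/4) = 7^12 mod 47.
Repeated squaring: 7^2≡2, 7^4≡4, 7^8≡16 (mod 47).
7^12 = 7^(8+4) ≡ 17 (mod 47).
Check: 17² = 289 ≡ 7 (mod 47). The two roots are 17 and 30.

17, 30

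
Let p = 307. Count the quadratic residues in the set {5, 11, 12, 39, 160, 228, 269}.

(5/307) = -1 → non-residue.
(11/307) = +1 → QR.
(12/307) = -1 → non-residue.
(39/307) = +1 → QR.
(160/307) = +1 → QR.
(228/307) = -1 → non-residue.
(269/307) = +1 → QR.
Total quadratic residues among the 7: 4.

4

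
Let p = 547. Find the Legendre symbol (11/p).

Reciprocity: 11 ≡ 3 and 547 ≡ 3 (mod 4), so (11/547) = −(547/11).
Reduce top mod 11: now compute (8/11).
Pull out 2^3: since 11 ≡ 3 (mod 8), (2/11) = -1, so (2/11)^3 = -1.
Reached (1/11) = 1. Collecting the sign flips along the way, the symbol is +1.

1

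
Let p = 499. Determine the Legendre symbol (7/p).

Reciprocity: 7 ≡ 3 and 499 ≡ 3 (mod 4), so (7/499) = −(499/7).
Reduce top mod 7: now compute (2/7).
Pull out 2: since 7 ≡ 7 (mod 8), (2/7) = +1.
Reached (1/7) = 1. Collecting the sign flips along the way, the symbol is -1.

-1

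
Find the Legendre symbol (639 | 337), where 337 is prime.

-1

First reduce: 639 ≡ 302 (mod 337).
Pull out 2: since 337 ≡ 1 (mod 8), (2/337) = +1.
Reciprocity: 151 ≡ 3 and 337 ≡ 1 (mod 4), so (151/337) = +(337/151).
Reduce top mod 151: now compute (35/151).
Reciprocity: 35 ≡ 3 and 151 ≡ 3 (mod 4), so (35/151) = −(151/35).
Reduce top mod 35: now compute (11/35).
Reciprocity: 11 ≡ 3 and 35 ≡ 3 (mod 4), so (11/35) = −(35/11).
Reduce top mod 11: now compute (2/11).
Pull out 2: since 11 ≡ 3 (mod 8), (2/11) = -1.
Reached (1/11) = 1. Collecting the sign flips along the way, the symbol is -1.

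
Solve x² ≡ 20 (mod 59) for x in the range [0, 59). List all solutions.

16, 43

Since 59 ≡ 3 (mod 4), a square root of 20 is 20^((59+1)/4) = 20^15 mod 59.
Repeated squaring: 20^2≡46, 20^4≡51, 20^8≡5 (mod 59).
20^15 = 20^(8+4+2+1) ≡ 16 (mod 59).
Check: 16² = 256 ≡ 20 (mod 59). The two roots are 16 and 43.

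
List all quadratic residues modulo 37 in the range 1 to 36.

1 3 4 7 9 10 11 12 16 21 25 26 27 28 30 33 34 36

Square k = 1,…,18 (k and 37−k give the same square):
1²=1, 2²=4, 3²=9, 4²=16, 5²=25, 6²=36, 7²≡12, 8²≡27, 9²≡7, 10²≡26, 11²≡10, 12²≡33, 13²≡21, 14²≡11, 15²≡3, 16²≡34, 17²≡30, 18²≡28 (mod 37).
So the quadratic residues mod 37 are {1, 3, 4, 7, 9, 10, 11, 12, 16, 21, 25, 26, 27, 28, 30, 33, 34, 36}.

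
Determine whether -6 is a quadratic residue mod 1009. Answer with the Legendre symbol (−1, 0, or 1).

First reduce: -6 ≡ 1003 (mod 1009).
Reciprocity: 1003 ≡ 3 and 1009 ≡ 1 (mod 4), so (1003/1009) = +(1009/1003).
Reduce top mod 1003: now compute (6/1003).
Pull out 2: since 1003 ≡ 3 (mod 8), (2/1003) = -1.
Reciprocity: 3 ≡ 3 and 1003 ≡ 3 (mod 4), so (3/1003) = −(1003/3).
Reduce top mod 3: now compute (1/3).
Reached (1/3) = 1. Collecting the sign flips along the way, the symbol is +1.

1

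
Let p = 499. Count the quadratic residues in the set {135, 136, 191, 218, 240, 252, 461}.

1

(135/499) = -1 → non-residue.
(136/499) = +1 → QR.
(191/499) = -1 → non-residue.
(218/499) = -1 → non-residue.
(240/499) = -1 → non-residue.
(252/499) = -1 → non-residue.
(461/499) = -1 → non-residue.
Total quadratic residues among the 7: 1.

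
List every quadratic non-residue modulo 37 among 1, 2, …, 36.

Square k = 1,…,18 (k and 37−k give the same square):
1²=1, 2²=4, 3²=9, 4²=16, 5²=25, 6²=36, 7²≡12, 8²≡27, 9²≡7, 10²≡26, 11²≡10, 12²≡33, 13²≡21, 14²≡11, 15²≡3, 16²≡34, 17²≡30, 18²≡28 (mod 37).
The residues are {1, 3, 4, 7, 9, 10, 11, 12, 16, 21, 25, 26, 27, 28, 30, 33, 34, 36}; the non-residues are the remaining 18 nonzero classes.

2,5,6,8,13,14,15,17,18,19,20,22,23,24,29,31,32,35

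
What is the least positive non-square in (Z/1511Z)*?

(2/1511) = +1, so 2 is a residue.
(3/1511) = +1, so 3 is a residue.
(4/1511) = +1, so 4 is a residue.
(5/1511) = +1, so 5 is a residue.
(6/1511) = +1, so 6 is a residue.
(7/1511) = +1, so 7 is a residue.
(8/1511) = +1, so 8 is a residue.
(9/1511) = +1, so 9 is a residue.
(10/1511) = +1, so 10 is a residue.
(11/1511) = −1, so 11 is the smallest positive non-residue mod 1511.

11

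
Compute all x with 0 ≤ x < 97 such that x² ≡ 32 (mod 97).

97 ≡ 1 (mod 4), so we find a root by search.
Trying successive values, 41² = 1681 ≡ 32 (mod 97). The other root is 97 − 41 = 56.

41, 56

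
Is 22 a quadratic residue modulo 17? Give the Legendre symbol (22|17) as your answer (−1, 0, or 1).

-1

First reduce: 22 ≡ 5 (mod 17).
Reciprocity: 5 ≡ 1 and 17 ≡ 1 (mod 4), so (5/17) = +(17/5).
Reduce top mod 5: now compute (2/5).
Pull out 2: since 5 ≡ 5 (mod 8), (2/5) = -1.
Reached (1/5) = 1. Collecting the sign flips along the way, the symbol is -1.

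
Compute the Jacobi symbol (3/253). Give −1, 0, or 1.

Reciprocity: 3 ≡ 3 and 253 ≡ 1 (mod 4), so (3/253) = +(253/3).
Reduce top mod 3: now compute (1/3).
Reached (1/3) = 1. Collecting the sign flips along the way, the symbol is +1.

1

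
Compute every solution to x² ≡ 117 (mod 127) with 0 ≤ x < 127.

25, 102

Since 127 ≡ 3 (mod 4), a square root of 117 is 117^((127+1)/4) = 117^32 mod 127.
Repeated squaring: 117^2≡100, 117^4≡94, 117^8≡73, 117^16≡122, 117^32≡25 (mod 127).
117^32 = 117^(32) ≡ 25 (mod 127).
Check: 25² = 625 ≡ 117 (mod 127). The two roots are 25 and 102.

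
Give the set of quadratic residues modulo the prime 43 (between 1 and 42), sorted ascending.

Square k = 1,…,21 (k and 43−k give the same square):
1²=1, 2²=4, 3²=9, 4²=16, 5²=25, 6²=36, 7²≡6, 8²≡21, 9²≡38, 10²≡14, 11²≡35, 12²≡15, 13²≡40, 14²≡24, 15²≡10, 16²≡41, 17²≡31, 18²≡23, 19²≡17, 20²≡13, 21²≡11 (mod 43).
So the quadratic residues mod 43 are {1, 4, 6, 9, 10, 11, 13, 14, 15, 16, 17, 21, 23, 24, 25, 31, 35, 36, 38, 40, 41}.

1 4 6 9 10 11 13 14 15 16 17 21 23 24 25 31 35 36 38 40 41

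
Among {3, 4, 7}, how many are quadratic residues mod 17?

1

(3/17) = -1 → non-residue.
(4/17) = +1 → QR.
(7/17) = -1 → non-residue.
Total quadratic residues among the 3: 1.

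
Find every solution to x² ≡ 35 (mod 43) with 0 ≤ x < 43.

Since 43 ≡ 3 (mod 4), a square root of 35 is 35^((43+1)/4) = 35^11 mod 43.
Repeated squaring: 35^2≡21, 35^4≡11, 35^8≡35 (mod 43).
35^11 = 35^(8+2+1) ≡ 11 (mod 43).
Check: 11² = 121 ≡ 35 (mod 43). The two roots are 11 and 32.

11, 32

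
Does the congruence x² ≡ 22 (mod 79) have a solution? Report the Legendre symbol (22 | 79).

1

Euler's criterion: (22/79) ≡ 22^39 (mod 79).
22^2 ≡ 10 (mod 79)
22^4 ≡ 21 (mod 79)
22^8 ≡ 46 (mod 79)
22^16 ≡ 62 (mod 79)
22^32 ≡ 52 (mod 79)
22^39 = 22^(32+4+2+1) ≡ 1 (mod 79).
Result is 1, so (22/79) = 1.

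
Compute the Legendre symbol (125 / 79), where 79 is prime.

First reduce: 125 ≡ 46 (mod 79).
Pull out 2: since 79 ≡ 7 (mod 8), (2/79) = +1.
Reciprocity: 23 ≡ 3 and 79 ≡ 3 (mod 4), so (23/79) = −(79/23).
Reduce top mod 23: now compute (10/23).
Pull out 2: since 23 ≡ 7 (mod 8), (2/23) = +1.
Reciprocity: 5 ≡ 1 and 23 ≡ 3 (mod 4), so (5/23) = +(23/5).
Reduce top mod 5: now compute (3/5).
Reciprocity: 3 ≡ 3 and 5 ≡ 1 (mod 4), so (3/5) = +(5/3).
Reduce top mod 3: now compute (2/3).
Pull out 2: since 3 ≡ 3 (mod 8), (2/3) = -1.
Reached (1/3) = 1. Collecting the sign flips along the way, the symbol is +1.

1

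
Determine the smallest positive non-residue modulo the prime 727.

3

(2/727) = +1, so 2 is a residue.
(3/727) = −1, so 3 is the smallest positive non-residue mod 727.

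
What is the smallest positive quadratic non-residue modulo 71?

7

(2/71) = +1, so 2 is a residue.
(3/71) = +1, so 3 is a residue.
(4/71) = +1, so 4 is a residue.
(5/71) = +1, so 5 is a residue.
(6/71) = +1, so 6 is a residue.
(7/71) = −1, so 7 is the smallest positive non-residue mod 71.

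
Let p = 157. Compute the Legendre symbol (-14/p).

1

First reduce: -14 ≡ 143 (mod 157).
Reciprocity: 143 ≡ 3 and 157 ≡ 1 (mod 4), so (143/157) = +(157/143).
Reduce top mod 143: now compute (14/143).
Pull out 2: since 143 ≡ 7 (mod 8), (2/143) = +1.
Reciprocity: 7 ≡ 3 and 143 ≡ 3 (mod 4), so (7/143) = −(143/7).
Reduce top mod 7: now compute (3/7).
Reciprocity: 3 ≡ 3 and 7 ≡ 3 (mod 4), so (3/7) = −(7/3).
Reduce top mod 3: now compute (1/3).
Reached (1/3) = 1. Collecting the sign flips along the way, the symbol is +1.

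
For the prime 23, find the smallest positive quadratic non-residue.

(2/23) = +1, so 2 is a residue.
(3/23) = +1, so 3 is a residue.
(4/23) = +1, so 4 is a residue.
(5/23) = −1, so 5 is the smallest positive non-residue mod 23.

5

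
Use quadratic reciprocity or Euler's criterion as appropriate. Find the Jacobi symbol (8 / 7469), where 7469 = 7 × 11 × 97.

Pull out 2^3: since 7469 ≡ 5 (mod 8), (2/7469) = -1, so (2/7469)^3 = -1.
Reached (1/7469) = 1. Collecting the sign flips along the way, the symbol is -1.

-1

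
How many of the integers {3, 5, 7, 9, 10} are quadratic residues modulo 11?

(3/11) = +1 → QR.
(5/11) = +1 → QR.
(7/11) = -1 → non-residue.
(9/11) = +1 → QR.
(10/11) = -1 → non-residue.
Total quadratic residues among the 5: 3.

3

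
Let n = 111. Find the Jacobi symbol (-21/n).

First reduce: -21 ≡ 90 (mod 111).
Pull out 2: since 111 ≡ 7 (mod 8), (2/111) = +1.
Reciprocity: 45 ≡ 1 and 111 ≡ 3 (mod 4), so (45/111) = +(111/45).
Reduce top mod 45: now compute (21/45).
Reciprocity: 21 ≡ 1 and 45 ≡ 1 (mod 4), so (21/45) = +(45/21).
Reduce top mod 21: now compute (3/21).
Reciprocity: 3 ≡ 3 and 21 ≡ 1 (mod 4), so (3/21) = +(21/3).
Reduce top mod 3: now compute (0/3).
Top reduces to 0: gcd > 1, so the symbol is 0.

0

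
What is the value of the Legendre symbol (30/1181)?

Pull out 2: since 1181 ≡ 5 (mod 8), (2/1181) = -1.
Reciprocity: 15 ≡ 3 and 1181 ≡ 1 (mod 4), so (15/1181) = +(1181/15).
Reduce top mod 15: now compute (11/15).
Reciprocity: 11 ≡ 3 and 15 ≡ 3 (mod 4), so (11/15) = −(15/11).
Reduce top mod 11: now compute (4/11).
Pull out 2^2: since 11 ≡ 3 (mod 8), (2/11) = -1, so (2/11)^2 = +1.
Reached (1/11) = 1. Collecting the sign flips along the way, the symbol is +1.

1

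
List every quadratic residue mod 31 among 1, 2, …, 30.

1,2,4,5,7,8,9,10,14,16,18,19,20,25,28

Square k = 1,…,15 (k and 31−k give the same square):
1²=1, 2²=4, 3²=9, 4²=16, 5²=25, 6²≡5, 7²≡18, 8²≡2, 9²≡19, 10²≡7, 11²≡28, 12²≡20, 13²≡14, 14²≡10, 15²≡8 (mod 31).
So the quadratic residues mod 31 are {1, 2, 4, 5, 7, 8, 9, 10, 14, 16, 18, 19, 20, 25, 28}.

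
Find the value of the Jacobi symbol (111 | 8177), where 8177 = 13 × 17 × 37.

Reciprocity: 111 ≡ 3 and 8177 ≡ 1 (mod 4), so (111/8177) = +(8177/111).
Reduce top mod 111: now compute (74/111).
Pull out 2: since 111 ≡ 7 (mod 8), (2/111) = +1.
Reciprocity: 37 ≡ 1 and 111 ≡ 3 (mod 4), so (37/111) = +(111/37).
Reduce top mod 37: now compute (0/37).
Top reduces to 0: gcd > 1, so the symbol is 0.

0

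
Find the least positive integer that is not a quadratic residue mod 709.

(2/709) = −1, so 2 is the smallest positive non-residue mod 709.

2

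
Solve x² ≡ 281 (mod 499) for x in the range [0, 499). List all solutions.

Since 499 ≡ 3 (mod 4), a square root of 281 is 281^((499+1)/4) = 281^125 mod 499.
Repeated squaring: 281^2≡119, 281^4≡189, 281^8≡292, 281^16≡434, 281^32≡233, 281^64≡397 (mod 499).
281^125 = 281^(64+32+16+8+4+1) ≡ 237 (mod 499).
Check: 237² = 56169 ≡ 281 (mod 499). The two roots are 237 and 262.

237, 262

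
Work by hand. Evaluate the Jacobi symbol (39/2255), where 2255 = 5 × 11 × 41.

Reciprocity: 39 ≡ 3 and 2255 ≡ 3 (mod 4), so (39/2255) = −(2255/39).
Reduce top mod 39: now compute (32/39).
Pull out 2^5: since 39 ≡ 7 (mod 8), (2/39) = +1, so (2/39)^5 = +1.
Reached (1/39) = 1. Collecting the sign flips along the way, the symbol is -1.

-1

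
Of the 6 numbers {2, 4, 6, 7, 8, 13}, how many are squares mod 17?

(2/17) = +1 → QR.
(4/17) = +1 → QR.
(6/17) = -1 → non-residue.
(7/17) = -1 → non-residue.
(8/17) = +1 → QR.
(13/17) = +1 → QR.
Total quadratic residues among the 6: 4.

4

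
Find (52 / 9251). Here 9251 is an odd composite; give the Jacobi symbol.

Pull out 2^2: since 9251 ≡ 3 (mod 8), (2/9251) = -1, so (2/9251)^2 = +1.
Reciprocity: 13 ≡ 1 and 9251 ≡ 3 (mod 4), so (13/9251) = +(9251/13).
Reduce top mod 13: now compute (8/13).
Pull out 2^3: since 13 ≡ 5 (mod 8), (2/13) = -1, so (2/13)^3 = -1.
Reached (1/13) = 1. Collecting the sign flips along the way, the symbol is -1.

-1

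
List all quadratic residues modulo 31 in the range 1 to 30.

1 2 4 5 7 8 9 10 14 16 18 19 20 25 28

Square k = 1,…,15 (k and 31−k give the same square):
1²=1, 2²=4, 3²=9, 4²=16, 5²=25, 6²≡5, 7²≡18, 8²≡2, 9²≡19, 10²≡7, 11²≡28, 12²≡20, 13²≡14, 14²≡10, 15²≡8 (mod 31).
So the quadratic residues mod 31 are {1, 2, 4, 5, 7, 8, 9, 10, 14, 16, 18, 19, 20, 25, 28}.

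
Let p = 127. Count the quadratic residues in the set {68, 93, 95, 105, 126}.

1

(68/127) = +1 → QR.
(93/127) = -1 → non-residue.
(95/127) = -1 → non-residue.
(105/127) = -1 → non-residue.
(126/127) = -1 → non-residue.
Total quadratic residues among the 5: 1.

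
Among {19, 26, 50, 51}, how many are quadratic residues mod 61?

(19/61) = +1 → QR.
(26/61) = -1 → non-residue.
(50/61) = -1 → non-residue.
(51/61) = -1 → non-residue.
Total quadratic residues among the 4: 1.

1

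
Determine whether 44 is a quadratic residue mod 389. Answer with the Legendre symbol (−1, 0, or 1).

Euler's criterion: (44/389) ≡ 44^194 (mod 389).
44^2 ≡ 380 (mod 389)
44^4 ≡ 81 (mod 389)
44^8 ≡ 337 (mod 389)
44^16 ≡ 370 (mod 389)
44^32 ≡ 361 (mod 389)
44^64 ≡ 6 (mod 389)
44^128 ≡ 36 (mod 389)
44^194 = 44^(128+64+2) ≡ 1 (mod 389).
Result is 1, so (44/389) = 1.

1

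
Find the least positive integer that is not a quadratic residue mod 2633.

(2/2633) = +1, so 2 is a residue.
(3/2633) = −1, so 3 is the smallest positive non-residue mod 2633.

3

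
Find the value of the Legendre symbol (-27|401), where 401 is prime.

-1

Euler's criterion: (-27/401) ≡ 374^200 (mod 401).
374^2 ≡ 328 (mod 401)
374^4 ≡ 116 (mod 401)
374^8 ≡ 223 (mod 401)
374^16 ≡ 5 (mod 401)
374^32 ≡ 25 (mod 401)
374^64 ≡ 224 (mod 401)
374^128 ≡ 51 (mod 401)
374^200 = 374^(128+64+8) ≡ 400 (mod 401).
Result is 400 ≡ −1, so (-27/401) = −1.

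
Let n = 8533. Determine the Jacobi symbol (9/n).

Reciprocity: 9 ≡ 1 and 8533 ≡ 1 (mod 4), so (9/8533) = +(8533/9).
Reduce top mod 9: now compute (1/9).
Reached (1/9) = 1. Collecting the sign flips along the way, the symbol is +1.

1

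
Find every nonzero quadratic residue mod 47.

Square k = 1,…,23 (k and 47−k give the same square):
1²=1, 2²=4, 3²=9, 4²=16, 5²=25, 6²=36, 7²≡2, 8²≡17, 9²≡34, 10²≡6, 11²≡27, 12²≡3, 13²≡28, 14²≡8, 15²≡37, 16²≡21, 17²≡7, 18²≡42, 19²≡32, 20²≡24, 21²≡18, 22²≡14, 23²≡12 (mod 47).
So the quadratic residues mod 47 are {1, 2, 3, 4, 6, 7, 8, 9, 12, 14, 16, 17, 18, 21, 24, 25, 27, 28, 32, 34, 36, 37, 42}.

1, 2, 3, 4, 6, 7, 8, 9, 12, 14, 16, 17, 18, 21, 24, 25, 27, 28, 32, 34, 36, 37, 42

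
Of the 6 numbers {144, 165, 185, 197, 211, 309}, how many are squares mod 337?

4

(144/337) = +1 → QR.
(165/337) = +1 → QR.
(185/337) = -1 → non-residue.
(197/337) = -1 → non-residue.
(211/337) = +1 → QR.
(309/337) = +1 → QR.
Total quadratic residues among the 6: 4.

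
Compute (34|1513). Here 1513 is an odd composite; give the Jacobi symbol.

0

Pull out 2: since 1513 ≡ 1 (mod 8), (2/1513) = +1.
Reciprocity: 17 ≡ 1 and 1513 ≡ 1 (mod 4), so (17/1513) = +(1513/17).
Reduce top mod 17: now compute (0/17).
Top reduces to 0: gcd > 1, so the symbol is 0.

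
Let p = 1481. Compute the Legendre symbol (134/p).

Pull out 2: since 1481 ≡ 1 (mod 8), (2/1481) = +1.
Reciprocity: 67 ≡ 3 and 1481 ≡ 1 (mod 4), so (67/1481) = +(1481/67).
Reduce top mod 67: now compute (7/67).
Reciprocity: 7 ≡ 3 and 67 ≡ 3 (mod 4), so (7/67) = −(67/7).
Reduce top mod 7: now compute (4/7).
Pull out 2^2: since 7 ≡ 7 (mod 8), (2/7) = +1, so (2/7)^2 = +1.
Reached (1/7) = 1. Collecting the sign flips along the way, the symbol is -1.

-1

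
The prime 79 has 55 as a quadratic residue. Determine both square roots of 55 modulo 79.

Since 79 ≡ 3 (mod 4), a square root of 55 is 55^((79+1)/4) = 55^20 mod 79.
Repeated squaring: 55^2≡23, 55^4≡55, 55^8≡23, 55^16≡55 (mod 79).
55^20 = 55^(16+4) ≡ 23 (mod 79).
Check: 23² = 529 ≡ 55 (mod 79). The two roots are 23 and 56.

23, 56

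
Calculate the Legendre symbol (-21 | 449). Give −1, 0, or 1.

Euler's criterion: (-21/449) ≡ 428^224 (mod 449).
428^2 ≡ 441 (mod 449)
428^4 ≡ 64 (mod 449)
428^8 ≡ 55 (mod 449)
428^16 ≡ 331 (mod 449)
428^32 ≡ 5 (mod 449)
428^64 ≡ 25 (mod 449)
428^128 ≡ 176 (mod 449)
428^224 = 428^(128+64+32) ≡ 448 (mod 449).
Result is 448 ≡ −1, so (-21/449) = −1.

-1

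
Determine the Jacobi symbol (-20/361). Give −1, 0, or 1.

First reduce: -20 ≡ 341 (mod 361).
Reciprocity: 341 ≡ 1 and 361 ≡ 1 (mod 4), so (341/361) = +(361/341).
Reduce top mod 341: now compute (20/341).
Pull out 2^2: since 341 ≡ 5 (mod 8), (2/341) = -1, so (2/341)^2 = +1.
Reciprocity: 5 ≡ 1 and 341 ≡ 1 (mod 4), so (5/341) = +(341/5).
Reduce top mod 5: now compute (1/5).
Reached (1/5) = 1. Collecting the sign flips along the way, the symbol is +1.

1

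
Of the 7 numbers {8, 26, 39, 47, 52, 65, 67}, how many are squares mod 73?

(8/73) = +1 → QR.
(26/73) = -1 → non-residue.
(39/73) = -1 → non-residue.
(47/73) = -1 → non-residue.
(52/73) = -1 → non-residue.
(65/73) = +1 → QR.
(67/73) = +1 → QR.
Total quadratic residues among the 7: 3.

3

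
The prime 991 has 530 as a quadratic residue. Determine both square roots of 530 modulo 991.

39, 952

Since 991 ≡ 3 (mod 4), a square root of 530 is 530^((991+1)/4) = 530^248 mod 991.
Repeated squaring: 530^2≡447, 530^4≡618, 530^8≡389, 530^16≡689, 530^32≡32, 530^64≡33, 530^128≡98 (mod 991).
530^248 = 530^(128+64+32+16+8) ≡ 952 (mod 991).
Check: 952² = 906304 ≡ 530 (mod 991). The two roots are 39 and 952.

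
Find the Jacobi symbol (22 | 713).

1

Pull out 2: since 713 ≡ 1 (mod 8), (2/713) = +1.
Reciprocity: 11 ≡ 3 and 713 ≡ 1 (mod 4), so (11/713) = +(713/11).
Reduce top mod 11: now compute (9/11).
Reciprocity: 9 ≡ 1 and 11 ≡ 3 (mod 4), so (9/11) = +(11/9).
Reduce top mod 9: now compute (2/9).
Pull out 2: since 9 ≡ 1 (mod 8), (2/9) = +1.
Reached (1/9) = 1. Collecting the sign flips along the way, the symbol is +1.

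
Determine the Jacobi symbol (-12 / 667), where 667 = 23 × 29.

First reduce: -12 ≡ 655 (mod 667).
Reciprocity: 655 ≡ 3 and 667 ≡ 3 (mod 4), so (655/667) = −(667/655).
Reduce top mod 655: now compute (12/655).
Pull out 2^2: since 655 ≡ 7 (mod 8), (2/655) = +1, so (2/655)^2 = +1.
Reciprocity: 3 ≡ 3 and 655 ≡ 3 (mod 4), so (3/655) = −(655/3).
Reduce top mod 3: now compute (1/3).
Reached (1/3) = 1. Collecting the sign flips along the way, the symbol is +1.

1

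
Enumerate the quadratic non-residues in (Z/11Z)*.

Square k = 1,…,5 (k and 11−k give the same square):
1²=1, 2²=4, 3²=9, 4²≡5, 5²≡3 (mod 11).
The residues are {1, 3, 4, 5, 9}; the non-residues are the remaining 5 nonzero classes.

2,6,7,8,10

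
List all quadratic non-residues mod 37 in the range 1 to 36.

2, 5, 6, 8, 13, 14, 15, 17, 18, 19, 20, 22, 23, 24, 29, 31, 32, 35

Square k = 1,…,18 (k and 37−k give the same square):
1²=1, 2²=4, 3²=9, 4²=16, 5²=25, 6²=36, 7²≡12, 8²≡27, 9²≡7, 10²≡26, 11²≡10, 12²≡33, 13²≡21, 14²≡11, 15²≡3, 16²≡34, 17²≡30, 18²≡28 (mod 37).
The residues are {1, 3, 4, 7, 9, 10, 11, 12, 16, 21, 25, 26, 27, 28, 30, 33, 34, 36}; the non-residues are the remaining 18 nonzero classes.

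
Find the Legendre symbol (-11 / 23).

1

Euler's criterion: (-11/23) ≡ 12^11 (mod 23).
12^2 ≡ 6 (mod 23)
12^4 ≡ 13 (mod 23)
12^8 ≡ 8 (mod 23)
12^11 = 12^(8+2+1) ≡ 1 (mod 23).
Result is 1, so (-11/23) = 1.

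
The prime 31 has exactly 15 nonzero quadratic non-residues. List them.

Square k = 1,…,15 (k and 31−k give the same square):
1²=1, 2²=4, 3²=9, 4²=16, 5²=25, 6²≡5, 7²≡18, 8²≡2, 9²≡19, 10²≡7, 11²≡28, 12²≡20, 13²≡14, 14²≡10, 15²≡8 (mod 31).
The residues are {1, 2, 4, 5, 7, 8, 9, 10, 14, 16, 18, 19, 20, 25, 28}; the non-residues are the remaining 15 nonzero classes.

3, 6, 11, 12, 13, 15, 17, 21, 22, 23, 24, 26, 27, 29, 30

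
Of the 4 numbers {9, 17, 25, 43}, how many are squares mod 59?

3

(9/59) = +1 → QR.
(17/59) = +1 → QR.
(25/59) = +1 → QR.
(43/59) = -1 → non-residue.
Total quadratic residues among the 4: 3.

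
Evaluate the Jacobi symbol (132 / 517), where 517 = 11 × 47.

Pull out 2^2: since 517 ≡ 5 (mod 8), (2/517) = -1, so (2/517)^2 = +1.
Reciprocity: 33 ≡ 1 and 517 ≡ 1 (mod 4), so (33/517) = +(517/33).
Reduce top mod 33: now compute (22/33).
Pull out 2: since 33 ≡ 1 (mod 8), (2/33) = +1.
Reciprocity: 11 ≡ 3 and 33 ≡ 1 (mod 4), so (11/33) = +(33/11).
Reduce top mod 11: now compute (0/11).
Top reduces to 0: gcd > 1, so the symbol is 0.

0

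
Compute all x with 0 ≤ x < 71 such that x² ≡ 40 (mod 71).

18, 53

Since 71 ≡ 3 (mod 4), a square root of 40 is 40^((71+1)/4) = 40^18 mod 71.
Repeated squaring: 40^2≡38, 40^4≡24, 40^8≡8, 40^16≡64 (mod 71).
40^18 = 40^(16+2) ≡ 18 (mod 71).
Check: 18² = 324 ≡ 40 (mod 71). The two roots are 18 and 53.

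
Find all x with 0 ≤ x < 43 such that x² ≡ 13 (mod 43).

20, 23

Since 43 ≡ 3 (mod 4), a square root of 13 is 13^((43+1)/4) = 13^11 mod 43.
Repeated squaring: 13^2≡40, 13^4≡9, 13^8≡38 (mod 43).
13^11 = 13^(8+2+1) ≡ 23 (mod 43).
Check: 23² = 529 ≡ 13 (mod 43). The two roots are 20 and 23.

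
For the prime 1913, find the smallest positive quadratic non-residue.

(2/1913) = +1, so 2 is a residue.
(3/1913) = −1, so 3 is the smallest positive non-residue mod 1913.

3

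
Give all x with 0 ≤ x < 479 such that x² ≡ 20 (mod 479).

Since 479 ≡ 3 (mod 4), a square root of 20 is 20^((479+1)/4) = 20^120 mod 479.
Repeated squaring: 20^2≡400, 20^4≡14, 20^8≡196, 20^16≡96, 20^32≡115, 20^64≡292 (mod 479).
20^120 = 20^(64+32+16+8) ≡ 44 (mod 479).
Check: 44² = 1936 ≡ 20 (mod 479). The two roots are 44 and 435.

44, 435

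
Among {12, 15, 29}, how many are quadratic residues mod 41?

0

(12/41) = -1 → non-residue.
(15/41) = -1 → non-residue.
(29/41) = -1 → non-residue.
Total quadratic residues among the 3: 0.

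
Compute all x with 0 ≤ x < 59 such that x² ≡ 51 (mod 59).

Since 59 ≡ 3 (mod 4), a square root of 51 is 51^((59+1)/4) = 51^15 mod 59.
Repeated squaring: 51^2≡5, 51^4≡25, 51^8≡35 (mod 59).
51^15 = 51^(8+4+2+1) ≡ 46 (mod 59).
Check: 46² = 2116 ≡ 51 (mod 59). The two roots are 13 and 46.

13, 46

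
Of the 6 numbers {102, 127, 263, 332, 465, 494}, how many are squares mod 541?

(102/541) = +1 → QR.
(127/541) = -1 → non-residue.
(263/541) = -1 → non-residue.
(332/541) = -1 → non-residue.
(465/541) = +1 → QR.
(494/541) = +1 → QR.
Total quadratic residues among the 6: 3.

3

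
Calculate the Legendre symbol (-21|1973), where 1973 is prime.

First reduce: -21 ≡ 1952 (mod 1973).
Pull out 2^5: since 1973 ≡ 5 (mod 8), (2/1973) = -1, so (2/1973)^5 = -1.
Reciprocity: 61 ≡ 1 and 1973 ≡ 1 (mod 4), so (61/1973) = +(1973/61).
Reduce top mod 61: now compute (21/61).
Reciprocity: 21 ≡ 1 and 61 ≡ 1 (mod 4), so (21/61) = +(61/21).
Reduce top mod 21: now compute (19/21).
Reciprocity: 19 ≡ 3 and 21 ≡ 1 (mod 4), so (19/21) = +(21/19).
Reduce top mod 19: now compute (2/19).
Pull out 2: since 19 ≡ 3 (mod 8), (2/19) = -1.
Reached (1/19) = 1. Collecting the sign flips along the way, the symbol is +1.

1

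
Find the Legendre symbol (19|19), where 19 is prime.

0

First reduce: 19 ≡ 0 (mod 19).
Top reduces to 0: gcd > 1, so the symbol is 0.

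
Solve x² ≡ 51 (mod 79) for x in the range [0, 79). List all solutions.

Since 79 ≡ 3 (mod 4), a square root of 51 is 51^((79+1)/4) = 51^20 mod 79.
Repeated squaring: 51^2≡73, 51^4≡36, 51^8≡32, 51^16≡76 (mod 79).
51^20 = 51^(16+4) ≡ 50 (mod 79).
Check: 50² = 2500 ≡ 51 (mod 79). The two roots are 29 and 50.

29, 50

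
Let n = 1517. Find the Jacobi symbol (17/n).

Reciprocity: 17 ≡ 1 and 1517 ≡ 1 (mod 4), so (17/1517) = +(1517/17).
Reduce top mod 17: now compute (4/17).
Pull out 2^2: since 17 ≡ 1 (mod 8), (2/17) = +1, so (2/17)^2 = +1.
Reached (1/17) = 1. Collecting the sign flips along the way, the symbol is +1.

1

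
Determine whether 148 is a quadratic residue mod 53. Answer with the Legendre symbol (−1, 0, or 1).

First reduce: 148 ≡ 42 (mod 53).
Pull out 2: since 53 ≡ 5 (mod 8), (2/53) = -1.
Reciprocity: 21 ≡ 1 and 53 ≡ 1 (mod 4), so (21/53) = +(53/21).
Reduce top mod 21: now compute (11/21).
Reciprocity: 11 ≡ 3 and 21 ≡ 1 (mod 4), so (11/21) = +(21/11).
Reduce top mod 11: now compute (10/11).
Pull out 2: since 11 ≡ 3 (mod 8), (2/11) = -1.
Reciprocity: 5 ≡ 1 and 11 ≡ 3 (mod 4), so (5/11) = +(11/5).
Reduce top mod 5: now compute (1/5).
Reached (1/5) = 1. Collecting the sign flips along the way, the symbol is +1.

1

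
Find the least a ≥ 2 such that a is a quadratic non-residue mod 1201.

(2/1201) = +1, so 2 is a residue.
(3/1201) = +1, so 3 is a residue.
(4/1201) = +1, so 4 is a residue.
(5/1201) = +1, so 5 is a residue.
(6/1201) = +1, so 6 is a residue.
(7/1201) = +1, so 7 is a residue.
(8/1201) = +1, so 8 is a residue.
(9/1201) = +1, so 9 is a residue.
(10/1201) = +1, so 10 is a residue.
(11/1201) = −1, so 11 is the smallest positive non-residue mod 1201.

11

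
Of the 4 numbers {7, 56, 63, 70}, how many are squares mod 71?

(7/71) = -1 → non-residue.
(56/71) = -1 → non-residue.
(63/71) = -1 → non-residue.
(70/71) = -1 → non-residue.
Total quadratic residues among the 4: 0.

0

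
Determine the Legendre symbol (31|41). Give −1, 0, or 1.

1

Reciprocity: 31 ≡ 3 and 41 ≡ 1 (mod 4), so (31/41) = +(41/31).
Reduce top mod 31: now compute (10/31).
Pull out 2: since 31 ≡ 7 (mod 8), (2/31) = +1.
Reciprocity: 5 ≡ 1 and 31 ≡ 3 (mod 4), so (5/31) = +(31/5).
Reduce top mod 5: now compute (1/5).
Reached (1/5) = 1. Collecting the sign flips along the way, the symbol is +1.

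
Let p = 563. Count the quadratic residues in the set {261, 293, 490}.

1

(261/563) = -1 → non-residue.
(293/563) = -1 → non-residue.
(490/563) = +1 → QR.
Total quadratic residues among the 3: 1.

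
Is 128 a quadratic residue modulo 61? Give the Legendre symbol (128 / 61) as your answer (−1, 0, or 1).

-1

First reduce: 128 ≡ 6 (mod 61).
Pull out 2: since 61 ≡ 5 (mod 8), (2/61) = -1.
Reciprocity: 3 ≡ 3 and 61 ≡ 1 (mod 4), so (3/61) = +(61/3).
Reduce top mod 3: now compute (1/3).
Reached (1/3) = 1. Collecting the sign flips along the way, the symbol is -1.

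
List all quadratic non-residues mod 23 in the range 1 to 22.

Square k = 1,…,11 (k and 23−k give the same square):
1²=1, 2²=4, 3²=9, 4²=16, 5²≡2, 6²≡13, 7²≡3, 8²≡18, 9²≡12, 10²≡8, 11²≡6 (mod 23).
The residues are {1, 2, 3, 4, 6, 8, 9, 12, 13, 16, 18}; the non-residues are the remaining 11 nonzero classes.

5,7,10,11,14,15,17,19,20,21,22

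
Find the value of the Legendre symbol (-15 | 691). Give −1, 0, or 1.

1

First reduce: -15 ≡ 676 (mod 691).
Pull out 2^2: since 691 ≡ 3 (mod 8), (2/691) = -1, so (2/691)^2 = +1.
Reciprocity: 169 ≡ 1 and 691 ≡ 3 (mod 4), so (169/691) = +(691/169).
Reduce top mod 169: now compute (15/169).
Reciprocity: 15 ≡ 3 and 169 ≡ 1 (mod 4), so (15/169) = +(169/15).
Reduce top mod 15: now compute (4/15).
Pull out 2^2: since 15 ≡ 7 (mod 8), (2/15) = +1, so (2/15)^2 = +1.
Reached (1/15) = 1. Collecting the sign flips along the way, the symbol is +1.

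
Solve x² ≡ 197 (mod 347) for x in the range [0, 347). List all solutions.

163, 184

Since 347 ≡ 3 (mod 4), a square root of 197 is 197^((347+1)/4) = 197^87 mod 347.
Repeated squaring: 197^2≡292, 197^4≡249, 197^8≡235, 197^16≡52, 197^32≡275, 197^64≡326 (mod 347).
197^87 = 197^(64+16+4+2+1) ≡ 184 (mod 347).
Check: 184² = 33856 ≡ 197 (mod 347). The two roots are 163 and 184.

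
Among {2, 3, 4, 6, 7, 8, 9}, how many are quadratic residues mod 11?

(2/11) = -1 → non-residue.
(3/11) = +1 → QR.
(4/11) = +1 → QR.
(6/11) = -1 → non-residue.
(7/11) = -1 → non-residue.
(8/11) = -1 → non-residue.
(9/11) = +1 → QR.
Total quadratic residues among the 7: 3.

3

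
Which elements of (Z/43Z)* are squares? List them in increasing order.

Square k = 1,…,21 (k and 43−k give the same square):
1²=1, 2²=4, 3²=9, 4²=16, 5²=25, 6²=36, 7²≡6, 8²≡21, 9²≡38, 10²≡14, 11²≡35, 12²≡15, 13²≡40, 14²≡24, 15²≡10, 16²≡41, 17²≡31, 18²≡23, 19²≡17, 20²≡13, 21²≡11 (mod 43).
So the quadratic residues mod 43 are {1, 4, 6, 9, 10, 11, 13, 14, 15, 16, 17, 21, 23, 24, 25, 31, 35, 36, 38, 40, 41}.

1,4,6,9,10,11,13,14,15,16,17,21,23,24,25,31,35,36,38,40,41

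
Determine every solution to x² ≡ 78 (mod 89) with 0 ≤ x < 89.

16, 73

89 ≡ 1 (mod 4), so we find a root by search.
Trying successive values, 16² = 256 ≡ 78 (mod 89). The other root is 89 − 16 = 73.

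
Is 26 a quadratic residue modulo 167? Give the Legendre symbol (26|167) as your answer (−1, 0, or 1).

Euler's criterion: (26/167) ≡ 26^83 (mod 167).
26^2 ≡ 8 (mod 167)
26^4 ≡ 64 (mod 167)
26^8 ≡ 88 (mod 167)
26^16 ≡ 62 (mod 167)
26^32 ≡ 3 (mod 167)
26^64 ≡ 9 (mod 167)
26^83 = 26^(64+16+2+1) ≡ 166 (mod 167).
Result is 166 ≡ −1, so (26/167) = −1.

-1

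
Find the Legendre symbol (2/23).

Pull out 2: since 23 ≡ 7 (mod 8), (2/23) = +1.
Reached (1/23) = 1. Collecting the sign flips along the way, the symbol is +1.

1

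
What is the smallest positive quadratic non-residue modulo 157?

(2/157) = −1, so 2 is the smallest positive non-residue mod 157.

2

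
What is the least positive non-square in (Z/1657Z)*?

5

(2/1657) = +1, so 2 is a residue.
(3/1657) = +1, so 3 is a residue.
(4/1657) = +1, so 4 is a residue.
(5/1657) = −1, so 5 is the smallest positive non-residue mod 1657.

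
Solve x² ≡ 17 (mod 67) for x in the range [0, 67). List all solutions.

Since 67 ≡ 3 (mod 4), a square root of 17 is 17^((67+1)/4) = 17^17 mod 67.
Repeated squaring: 17^2≡21, 17^4≡39, 17^8≡47, 17^16≡65 (mod 67).
17^17 = 17^(16+1) ≡ 33 (mod 67).
Check: 33² = 1089 ≡ 17 (mod 67). The two roots are 33 and 34.

33, 34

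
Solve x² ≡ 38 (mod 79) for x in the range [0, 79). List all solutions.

14, 65

Since 79 ≡ 3 (mod 4), a square root of 38 is 38^((79+1)/4) = 38^20 mod 79.
Repeated squaring: 38^2≡22, 38^4≡10, 38^8≡21, 38^16≡46 (mod 79).
38^20 = 38^(16+4) ≡ 65 (mod 79).
Check: 65² = 4225 ≡ 38 (mod 79). The two roots are 14 and 65.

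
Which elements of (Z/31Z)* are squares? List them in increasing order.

1 2 4 5 7 8 9 10 14 16 18 19 20 25 28

Square k = 1,…,15 (k and 31−k give the same square):
1²=1, 2²=4, 3²=9, 4²=16, 5²=25, 6²≡5, 7²≡18, 8²≡2, 9²≡19, 10²≡7, 11²≡28, 12²≡20, 13²≡14, 14²≡10, 15²≡8 (mod 31).
So the quadratic residues mod 31 are {1, 2, 4, 5, 7, 8, 9, 10, 14, 16, 18, 19, 20, 25, 28}.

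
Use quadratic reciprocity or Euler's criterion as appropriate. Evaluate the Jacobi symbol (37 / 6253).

Reciprocity: 37 ≡ 1 and 6253 ≡ 1 (mod 4), so (37/6253) = +(6253/37).
Reduce top mod 37: now compute (0/37).
Top reduces to 0: gcd > 1, so the symbol is 0.

0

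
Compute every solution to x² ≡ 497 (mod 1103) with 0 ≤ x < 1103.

40, 1063

Since 1103 ≡ 3 (mod 4), a square root of 497 is 497^((1103+1)/4) = 497^276 mod 1103.
Repeated squaring: 497^2≡1040, 497^4≡660, 497^8≡1018, 497^16≡607, 497^32≡47, 497^64≡3, 497^128≡9, 497^256≡81 (mod 1103).
497^276 = 497^(256+16+4) ≡ 1063 (mod 1103).
Check: 1063² = 1129969 ≡ 497 (mod 1103). The two roots are 40 and 1063.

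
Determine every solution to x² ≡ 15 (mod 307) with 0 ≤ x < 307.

130, 177

Since 307 ≡ 3 (mod 4), a square root of 15 is 15^((307+1)/4) = 15^77 mod 307.
Repeated squaring: 15^2≡225, 15^4≡277, 15^8≡286, 15^16≡134, 15^32≡150, 15^64≡89 (mod 307).
15^77 = 15^(64+8+4+1) ≡ 177 (mod 307).
Check: 177² = 31329 ≡ 15 (mod 307). The two roots are 130 and 177.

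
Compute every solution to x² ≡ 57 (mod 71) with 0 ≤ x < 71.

Since 71 ≡ 3 (mod 4), a square root of 57 is 57^((71+1)/4) = 57^18 mod 71.
Repeated squaring: 57^2≡54, 57^4≡5, 57^8≡25, 57^16≡57 (mod 71).
57^18 = 57^(16+2) ≡ 25 (mod 71).
Check: 25² = 625 ≡ 57 (mod 71). The two roots are 25 and 46.

25, 46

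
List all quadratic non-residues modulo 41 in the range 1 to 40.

3 6 7 11 12 13 14 15 17 19 22 24 26 27 28 29 30 34 35 38

Square k = 1,…,20 (k and 41−k give the same square):
1²=1, 2²=4, 3²=9, 4²=16, 5²=25, 6²=36, 7²≡8, 8²≡23, 9²≡40, 10²≡18, 11²≡39, 12²≡21, 13²≡5, 14²≡32, 15²≡20, 16²≡10, 17²≡2, 18²≡37, 19²≡33, 20²≡31 (mod 41).
The residues are {1, 2, 4, 5, 8, 9, 10, 16, 18, 20, 21, 23, 25, 31, 32, 33, 36, 37, 39, 40}; the non-residues are the remaining 20 nonzero classes.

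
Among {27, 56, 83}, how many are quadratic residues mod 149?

0

(27/149) = -1 → non-residue.
(56/149) = -1 → non-residue.
(83/149) = -1 → non-residue.
Total quadratic residues among the 3: 0.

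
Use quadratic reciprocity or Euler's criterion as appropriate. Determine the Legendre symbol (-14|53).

-1

First reduce: -14 ≡ 39 (mod 53).
Reciprocity: 39 ≡ 3 and 53 ≡ 1 (mod 4), so (39/53) = +(53/39).
Reduce top mod 39: now compute (14/39).
Pull out 2: since 39 ≡ 7 (mod 8), (2/39) = +1.
Reciprocity: 7 ≡ 3 and 39 ≡ 3 (mod 4), so (7/39) = −(39/7).
Reduce top mod 7: now compute (4/7).
Pull out 2^2: since 7 ≡ 7 (mod 8), (2/7) = +1, so (2/7)^2 = +1.
Reached (1/7) = 1. Collecting the sign flips along the way, the symbol is -1.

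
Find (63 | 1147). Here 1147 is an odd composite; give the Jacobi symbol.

Reciprocity: 63 ≡ 3 and 1147 ≡ 3 (mod 4), so (63/1147) = −(1147/63).
Reduce top mod 63: now compute (13/63).
Reciprocity: 13 ≡ 1 and 63 ≡ 3 (mod 4), so (13/63) = +(63/13).
Reduce top mod 13: now compute (11/13).
Reciprocity: 11 ≡ 3 and 13 ≡ 1 (mod 4), so (11/13) = +(13/11).
Reduce top mod 11: now compute (2/11).
Pull out 2: since 11 ≡ 3 (mod 8), (2/11) = -1.
Reached (1/11) = 1. Collecting the sign flips along the way, the symbol is +1.

1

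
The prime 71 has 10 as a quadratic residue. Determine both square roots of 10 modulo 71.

Since 71 ≡ 3 (mod 4), a square root of 10 is 10^((71+1)/4) = 10^18 mod 71.
Repeated squaring: 10^2≡29, 10^4≡60, 10^8≡50, 10^16≡15 (mod 71).
10^18 = 10^(16+2) ≡ 9 (mod 71).
Check: 9² = 81 ≡ 10 (mod 71). The two roots are 9 and 62.

9, 62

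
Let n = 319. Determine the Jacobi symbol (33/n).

Reciprocity: 33 ≡ 1 and 319 ≡ 3 (mod 4), so (33/319) = +(319/33).
Reduce top mod 33: now compute (22/33).
Pull out 2: since 33 ≡ 1 (mod 8), (2/33) = +1.
Reciprocity: 11 ≡ 3 and 33 ≡ 1 (mod 4), so (11/33) = +(33/11).
Reduce top mod 11: now compute (0/11).
Top reduces to 0: gcd > 1, so the symbol is 0.

0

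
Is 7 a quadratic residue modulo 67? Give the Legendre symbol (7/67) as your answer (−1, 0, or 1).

Euler's criterion: (7/67) ≡ 7^33 (mod 67).
7^2 ≡ 49 (mod 67)
7^4 ≡ 56 (mod 67)
7^8 ≡ 54 (mod 67)
7^16 ≡ 35 (mod 67)
7^32 ≡ 19 (mod 67)
7^33 = 7^(32+1) ≡ 66 (mod 67).
Result is 66 ≡ −1, so (7/67) = −1.

-1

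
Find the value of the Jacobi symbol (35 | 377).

1

Reciprocity: 35 ≡ 3 and 377 ≡ 1 (mod 4), so (35/377) = +(377/35).
Reduce top mod 35: now compute (27/35).
Reciprocity: 27 ≡ 3 and 35 ≡ 3 (mod 4), so (27/35) = −(35/27).
Reduce top mod 27: now compute (8/27).
Pull out 2^3: since 27 ≡ 3 (mod 8), (2/27) = -1, so (2/27)^3 = -1.
Reached (1/27) = 1. Collecting the sign flips along the way, the symbol is +1.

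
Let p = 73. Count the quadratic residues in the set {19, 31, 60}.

(19/73) = +1 → QR.
(31/73) = -1 → non-residue.
(60/73) = -1 → non-residue.
Total quadratic residues among the 3: 1.

1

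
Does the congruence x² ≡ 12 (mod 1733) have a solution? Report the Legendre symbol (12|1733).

Pull out 2^2: since 1733 ≡ 5 (mod 8), (2/1733) = -1, so (2/1733)^2 = +1.
Reciprocity: 3 ≡ 3 and 1733 ≡ 1 (mod 4), so (3/1733) = +(1733/3).
Reduce top mod 3: now compute (2/3).
Pull out 2: since 3 ≡ 3 (mod 8), (2/3) = -1.
Reached (1/3) = 1. Collecting the sign flips along the way, the symbol is -1.

-1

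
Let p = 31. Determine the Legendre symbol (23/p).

Euler's criterion: (23/31) ≡ 23^15 (mod 31).
23^2 ≡ 2 (mod 31)
23^4 ≡ 4 (mod 31)
23^8 ≡ 16 (mod 31)
23^15 = 23^(8+4+2+1) ≡ 30 (mod 31).
Result is 30 ≡ −1, so (23/31) = −1.

-1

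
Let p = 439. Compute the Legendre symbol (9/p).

Euler's criterion: (9/439) ≡ 9^219 (mod 439).
9^2 ≡ 81 (mod 439)
9^4 ≡ 415 (mod 439)
9^8 ≡ 137 (mod 439)
9^16 ≡ 331 (mod 439)
9^32 ≡ 250 (mod 439)
9^64 ≡ 162 (mod 439)
9^128 ≡ 343 (mod 439)
9^219 = 9^(128+64+16+8+2+1) ≡ 1 (mod 439).
Result is 1, so (9/439) = 1.

1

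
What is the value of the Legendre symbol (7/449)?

Reciprocity: 7 ≡ 3 and 449 ≡ 1 (mod 4), so (7/449) = +(449/7).
Reduce top mod 7: now compute (1/7).
Reached (1/7) = 1. Collecting the sign flips along the way, the symbol is +1.

1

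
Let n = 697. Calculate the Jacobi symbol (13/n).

-1

Reciprocity: 13 ≡ 1 and 697 ≡ 1 (mod 4), so (13/697) = +(697/13).
Reduce top mod 13: now compute (8/13).
Pull out 2^3: since 13 ≡ 5 (mod 8), (2/13) = -1, so (2/13)^3 = -1.
Reached (1/13) = 1. Collecting the sign flips along the way, the symbol is -1.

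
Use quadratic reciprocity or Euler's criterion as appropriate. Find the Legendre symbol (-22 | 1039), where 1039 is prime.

Euler's criterion: (-22/1039) ≡ 1017^519 (mod 1039).
1017^2 ≡ 484 (mod 1039)
1017^4 ≡ 481 (mod 1039)
1017^8 ≡ 703 (mod 1039)
1017^16 ≡ 684 (mod 1039)
1017^32 ≡ 306 (mod 1039)
1017^64 ≡ 126 (mod 1039)
1017^128 ≡ 291 (mod 1039)
1017^256 ≡ 522 (mod 1039)
1017^512 ≡ 266 (mod 1039)
1017^519 = 1017^(512+4+2+1) ≡ 1 (mod 1039).
Result is 1, so (-22/1039) = 1.

1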